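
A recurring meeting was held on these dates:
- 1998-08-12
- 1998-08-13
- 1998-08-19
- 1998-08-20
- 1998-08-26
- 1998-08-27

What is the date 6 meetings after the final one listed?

1998-09-17

Gaps: 1, 6, 1, 6, 1 days — not constant, but cyclic with period 2.
The events fall on every Wednesday and Thursday.
The following Wednesday is 1998-09-02.
Next Thursday: 1998-09-03.
Next Wednesday: 1998-09-09.
Next Thursday: 1998-09-10.
Next Wednesday: 1998-09-16.
Next Thursday: 1998-09-17.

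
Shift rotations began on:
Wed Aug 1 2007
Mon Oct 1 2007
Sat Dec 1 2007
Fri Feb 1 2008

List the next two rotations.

Tue Apr 1 2008, Sun Jun 1 2008

Gaps: 61, 61, 62 days — not constant. Every event is on the 1st of the month.
Pattern: the 1st of every 2 months.
April 2008: Tue Apr 1 2008.
June 2008: Sun Jun 1 2008.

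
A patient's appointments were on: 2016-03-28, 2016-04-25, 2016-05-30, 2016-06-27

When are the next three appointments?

These are Mondays with 28, 35, 28-day gaps.
Each is the final Monday of its month — 2016-05-30 is past the 28th, so '4th Monday' doesn't fit.
Last Monday of July 2016: 2016-07-25.
August 2016 ends with Monday 2016-08-29.
September 2016 ends with Monday 2016-09-26.

2016-07-25, 2016-08-29, 2016-09-26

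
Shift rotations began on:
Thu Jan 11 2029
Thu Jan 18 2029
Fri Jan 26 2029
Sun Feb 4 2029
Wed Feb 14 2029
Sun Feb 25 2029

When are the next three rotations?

Gaps: 7, 8, 9, 10, 11 days — each gap is 1 larger than the previous one.
Next gap: 12 days. Sun Feb 25 2029 + 12 days = Fri Mar 9 2029.
Next gap: 13 days. Fri Mar 9 2029 + 13 days = Thu Mar 22 2029.
Next gap: 14 days. Thu Mar 22 2029 + 14 days = Thu Apr 5 2029.

Fri Mar 9 2029, Thu Mar 22 2029, Thu Apr 5 2029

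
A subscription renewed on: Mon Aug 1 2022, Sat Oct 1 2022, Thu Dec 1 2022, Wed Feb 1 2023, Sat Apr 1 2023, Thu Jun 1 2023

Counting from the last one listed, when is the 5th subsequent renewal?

Mon Apr 1 2024

Each date is the 1st; the gaps (61, 61, 62, 59, 61) track the month lengths.
The rule is the 1st of every 2 months.
Next: August 2023 → Tue Aug 1 2023.
October 2023: Sun Oct 1 2023.
Next: December 2023 → Fri Dec 1 2023.
February 2024: Thu Feb 1 2024.
Next: April 2024 → Mon Apr 1 2024.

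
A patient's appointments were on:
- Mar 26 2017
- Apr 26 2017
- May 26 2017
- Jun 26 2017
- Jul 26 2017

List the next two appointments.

Aug 26 2017, Sep 26 2017

Gaps: 31, 30, 31, 30 days — not constant. Every event is on the 26th of the month.
Pattern: the 26th of each month.
August 2017: Aug 26 2017.
Next: September 2017 → Sep 26 2017.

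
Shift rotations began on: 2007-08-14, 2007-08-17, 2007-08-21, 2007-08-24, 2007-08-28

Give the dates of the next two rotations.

2007-08-31, 2007-09-04

The gap pattern 3, 4, 3, 4 repeats every 2 events.
These are the Tuesdays and Fridays of each week.
The following Friday is 2007-08-31.
The following Tuesday is 2007-09-04.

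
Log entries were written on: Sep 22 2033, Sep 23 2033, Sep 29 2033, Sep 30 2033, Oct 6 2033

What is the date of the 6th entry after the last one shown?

Every event lands on a Thursday or Friday (gaps cycle 1, 6, 1, 6).
So the schedule is: every Thursday and Friday.
Next Friday: Oct 7 2033.
The following Thursday is Oct 13 2033.
Next Friday: Oct 14 2033.
Next Thursday: Oct 20 2033.
The following Friday is Oct 21 2033.
The following Thursday is Oct 27 2033.

Oct 27 2033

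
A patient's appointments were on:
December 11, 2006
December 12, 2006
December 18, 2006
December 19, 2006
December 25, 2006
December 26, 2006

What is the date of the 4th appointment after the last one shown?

January 9, 2007

The gap pattern 1, 6, 1, 6, 1 repeats every 2 events.
These are the Mondays and Tuesdays of each week.
The following Monday is January 1, 2007.
Next Tuesday: January 2, 2007.
Next Monday: January 8, 2007.
Next Tuesday: January 9, 2007.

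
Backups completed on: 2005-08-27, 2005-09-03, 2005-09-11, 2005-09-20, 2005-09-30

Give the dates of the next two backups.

The spacing grows by 1 each time: 7, 8, 9, 10 days.
Next gap: 11 days. 2005-09-30 + 11 days = 2005-10-11.
Next gap: 12 days. 2005-10-11 + 12 days = 2005-10-23.

2005-10-11, 2005-10-23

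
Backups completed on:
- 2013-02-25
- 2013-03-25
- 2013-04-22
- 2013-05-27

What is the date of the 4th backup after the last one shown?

2013-09-23

These are Mondays at 28- or 35-day spacing (28, 28, 35).
The pattern: 4th Monday of the month.
June 2013 — 4th Monday is 2013-06-24.
July 2013 — 4th Monday is 2013-07-22.
4th Monday of August 2013: 2013-08-26.
4th Monday of September 2013: 2013-09-23.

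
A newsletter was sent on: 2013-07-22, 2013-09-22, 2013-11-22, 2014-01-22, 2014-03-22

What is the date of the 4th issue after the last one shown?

2014-11-22

Gaps: 62, 61, 61, 59 days — not constant. Every event is on the 22nd of the month.
Pattern: the 22nd of every 2 months.
Next: May 2014 → 2014-05-22.
July 2014: 2014-07-22.
September 2014: 2014-09-22.
Next: November 2014 → 2014-11-22.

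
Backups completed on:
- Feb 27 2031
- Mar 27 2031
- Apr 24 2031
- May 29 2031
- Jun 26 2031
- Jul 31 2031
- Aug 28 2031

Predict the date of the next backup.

These are Thursdays with 28, 28, 35, 28, 35, 28-day gaps.
Each is the final Thursday of its month — May 29 2031 is past the 28th, so '4th Thursday' doesn't fit.
Last Thursday of September 2031: Sep 25 2031.

Sep 25 2031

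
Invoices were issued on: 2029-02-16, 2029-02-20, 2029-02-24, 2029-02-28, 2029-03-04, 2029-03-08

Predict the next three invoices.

2029-03-12, 2029-03-16, 2029-03-20

Every event comes 4 days after the last (4, 4, 4, 4, 4).
2029-03-08 + 4 days = 2029-03-12.
2029-03-12 + 4 days = 2029-03-16.
2029-03-16 + 4 days = 2029-03-20.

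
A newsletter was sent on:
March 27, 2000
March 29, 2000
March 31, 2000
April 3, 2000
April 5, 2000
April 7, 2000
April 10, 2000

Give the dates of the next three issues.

April 12, 2000; April 14, 2000; April 17, 2000

Gaps: 2, 2, 3, 2, 2, 3 days — not constant, but cyclic with period 3.
The events fall on every Monday, Wednesday and Friday.
Next Wednesday: April 12, 2000.
Next Friday: April 14, 2000.
The following Monday is April 17, 2000.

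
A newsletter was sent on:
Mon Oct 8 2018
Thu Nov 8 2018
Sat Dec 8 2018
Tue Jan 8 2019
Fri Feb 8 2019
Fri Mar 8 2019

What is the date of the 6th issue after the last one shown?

Sun Sep 8 2019

Each date is the 8th; the gaps (31, 30, 31, 31, 28) track the month lengths.
The rule is the 8th of each month.
April 2019: Mon Apr 8 2019.
May 2019: Wed May 8 2019.
Next: June 2019 → Sat Jun 8 2019.
Next: July 2019 → Mon Jul 8 2019.
August 2019: Thu Aug 8 2019.
September 2019: Sun Sep 8 2019.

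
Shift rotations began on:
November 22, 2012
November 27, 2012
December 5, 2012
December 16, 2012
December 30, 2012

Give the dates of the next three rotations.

January 16, 2013; February 5, 2013; February 28, 2013

Intervals are 5, 8, 11, 14 days — an arithmetic progression with common difference 3.
Next gap: 17 days. December 30, 2012 + 17 days = January 16, 2013.
Next gap: 20 days. January 16, 2013 + 20 days = February 5, 2013.
Next gap: 23 days. February 5, 2013 + 23 days = February 28, 2013.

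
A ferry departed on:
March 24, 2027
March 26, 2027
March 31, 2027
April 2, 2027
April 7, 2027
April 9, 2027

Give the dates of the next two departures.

April 14, 2027; April 16, 2027

The gap pattern 2, 5, 2, 5, 2 repeats every 2 events.
These are the Wednesdays and Fridays of each week.
The following Wednesday is April 14, 2027.
Next Friday: April 16, 2027.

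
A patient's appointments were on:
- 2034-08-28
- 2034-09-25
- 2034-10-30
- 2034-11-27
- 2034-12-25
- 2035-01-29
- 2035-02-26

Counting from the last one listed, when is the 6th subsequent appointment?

These are Mondays with 28, 35, 28, 28, 35, 28-day gaps.
Each is the final Monday of its month — 2034-10-30 is past the 28th, so '4th Monday' doesn't fit.
Last Monday of March 2035: 2035-03-26.
April 2035 ends with Monday 2035-04-30.
May 2035 ends with Monday 2035-05-28.
Last Monday of June 2035: 2035-06-25.
Last Monday of July 2035: 2035-07-30.
Last Monday of August 2035: 2035-08-27.

2035-08-27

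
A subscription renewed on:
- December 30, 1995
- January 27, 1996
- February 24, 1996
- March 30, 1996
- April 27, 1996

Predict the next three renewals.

Every date is a Saturday; gaps 28, 28, 35, 28 days.
Each is the last Saturday of its month (at least one falls on the 29th or later, ruling out '4th Saturday').
Last Saturday of May 1996: May 25, 1996.
Last Saturday of June 1996: June 29, 1996.
July 1996 ends with Saturday July 27, 1996.

May 25, 1996; June 29, 1996; July 27, 1996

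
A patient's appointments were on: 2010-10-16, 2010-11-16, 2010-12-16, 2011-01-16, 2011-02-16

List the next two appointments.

2011-03-16, 2011-04-16

Each date is the 16th; the gaps (31, 30, 31, 31) track the month lengths.
The rule is the 16th of each month.
March 2011: 2011-03-16.
Next: April 2011 → 2011-04-16.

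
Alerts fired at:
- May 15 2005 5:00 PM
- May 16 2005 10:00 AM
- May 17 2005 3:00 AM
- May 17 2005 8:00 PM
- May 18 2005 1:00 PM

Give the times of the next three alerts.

Gaps: 17, 17, 17, 17 hours — each event is 17 hours after the previous one.
May 18 2005 1:00 PM + 17 h = May 19 2005 6:00 AM.
May 19 2005 6:00 AM + 17 h = May 19 2005 11:00 PM.
May 19 2005 11:00 PM + 17 h = May 20 2005 4:00 PM.

May 19 2005 6:00 AM, May 19 2005 11:00 PM, May 20 2005 4:00 PM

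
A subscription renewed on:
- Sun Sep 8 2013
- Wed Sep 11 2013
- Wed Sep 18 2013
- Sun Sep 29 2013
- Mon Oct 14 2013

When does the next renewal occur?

Sat Nov 2 2013

The spacing grows by 4 each time: 3, 7, 11, 15 days.
Next gap: 19 days. Mon Oct 14 2013 + 19 days = Sat Nov 2 2013.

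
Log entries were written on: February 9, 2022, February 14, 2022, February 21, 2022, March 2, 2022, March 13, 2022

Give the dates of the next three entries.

Gaps: 5, 7, 9, 11 days — each gap is 2 larger than the previous one.
Next gap: 13 days. March 13, 2022 + 13 days = March 26, 2022.
Next gap: 15 days. March 26, 2022 + 15 days = April 10, 2022.
Next gap: 17 days. April 10, 2022 + 17 days = April 27, 2022.

March 26, 2022; April 10, 2022; April 27, 2022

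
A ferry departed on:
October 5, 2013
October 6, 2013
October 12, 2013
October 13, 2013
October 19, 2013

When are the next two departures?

Every event lands on a Saturday or Sunday (gaps cycle 1, 6, 1, 6).
So the schedule is: every Saturday and Sunday.
Next Sunday: October 20, 2013.
Next Saturday: October 26, 2013.

October 20, 2013; October 26, 2013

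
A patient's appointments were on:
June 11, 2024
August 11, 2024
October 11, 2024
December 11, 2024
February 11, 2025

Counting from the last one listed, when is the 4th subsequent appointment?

October 11, 2025

Each date is the 11th; the gaps (61, 61, 61, 62) track the month lengths.
The rule is the 11th of every 2 months.
April 2025: April 11, 2025.
Next: June 2025 → June 11, 2025.
August 2025: August 11, 2025.
Next: October 2025 → October 11, 2025.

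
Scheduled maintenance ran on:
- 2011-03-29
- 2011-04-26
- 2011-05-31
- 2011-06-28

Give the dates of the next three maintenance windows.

2011-07-26, 2011-08-30, 2011-09-27

These are Tuesdays with 28, 35, 28-day gaps.
Each is the final Tuesday of its month — 2011-03-29 is past the 28th, so '4th Tuesday' doesn't fit.
Last Tuesday of July 2011: 2011-07-26.
August 2011 ends with Tuesday 2011-08-30.
September 2011 ends with Tuesday 2011-09-27.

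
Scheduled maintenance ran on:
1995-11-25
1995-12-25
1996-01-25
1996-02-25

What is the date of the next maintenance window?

1996-03-25

The day-of-month is always 25 (30, 31, 31 days between events).
So this recurs on the 25th of each month.
Next: March 1996 → 1996-03-25.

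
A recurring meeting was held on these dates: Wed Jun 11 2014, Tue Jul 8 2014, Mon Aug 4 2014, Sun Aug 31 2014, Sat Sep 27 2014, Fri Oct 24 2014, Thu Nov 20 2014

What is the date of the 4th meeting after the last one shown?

Sun Mar 8 2015

Gaps between consecutive events: 27, 27, 27, 27, 27, 27 days — a constant 27-day interval.
Thu Nov 20 2014 + 27 days = Wed Dec 17 2014.
Wed Dec 17 2014 + 27 days = Tue Jan 13 2015.
Tue Jan 13 2015 + 27 days = Mon Feb 9 2015.
Mon Feb 9 2015 + 27 days = Sun Mar 8 2015.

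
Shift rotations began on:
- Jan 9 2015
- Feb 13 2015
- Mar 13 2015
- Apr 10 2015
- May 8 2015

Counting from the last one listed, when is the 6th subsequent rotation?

Nov 13 2015

These are Fridays at 28- or 35-day spacing (35, 28, 28, 28).
The pattern: 2nd Friday of the month.
June 2015 — 2nd Friday is Jun 12 2015.
2nd Friday of July 2015: Jul 10 2015.
2nd Friday of August 2015: Aug 14 2015.
September 2015 — 2nd Friday is Sep 11 2015.
2nd Friday of October 2015: Oct 9 2015.
2nd Friday of November 2015: Nov 13 2015.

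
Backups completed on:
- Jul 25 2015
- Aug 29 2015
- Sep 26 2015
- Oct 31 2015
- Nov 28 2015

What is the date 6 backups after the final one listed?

All Saturdays; the gaps (35, 28, 35, 28) vary with month length.
This is the last Saturday of each month.
December 2015 ends with Saturday Dec 26 2015.
Last Saturday of January 2016: Jan 30 2016.
February 2016 ends with Saturday Feb 27 2016.
Last Saturday of March 2016: Mar 26 2016.
Last Saturday of April 2016: Apr 30 2016.
May 2016 ends with Saturday May 28 2016.

May 28 2016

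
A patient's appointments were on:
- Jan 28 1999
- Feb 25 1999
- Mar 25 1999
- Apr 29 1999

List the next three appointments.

May 27 1999, Jun 24 1999, Jul 29 1999

All Thursdays; the gaps (28, 28, 35) vary with month length.
This is the last Thursday of each month.
May 1999 ends with Thursday May 27 1999.
Last Thursday of June 1999: Jun 24 1999.
Last Thursday of July 1999: Jul 29 1999.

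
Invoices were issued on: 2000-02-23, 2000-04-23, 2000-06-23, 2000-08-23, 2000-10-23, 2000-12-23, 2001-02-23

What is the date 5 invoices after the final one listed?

Gaps: 60, 61, 61, 61, 61, 62 days — not constant. Every event is on the 23rd of the month.
Pattern: the 23rd of every 2 months.
Next: April 2001 → 2001-04-23.
Next: June 2001 → 2001-06-23.
August 2001: 2001-08-23.
Next: October 2001 → 2001-10-23.
Next: December 2001 → 2001-12-23.

2001-12-23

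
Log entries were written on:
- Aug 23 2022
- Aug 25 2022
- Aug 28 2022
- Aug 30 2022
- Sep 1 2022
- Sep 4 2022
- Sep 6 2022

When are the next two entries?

Sep 8 2022, Sep 11 2022

The gap pattern 2, 3, 2, 2, 3, 2 repeats every 3 events.
These are the Tuesdays, Thursdays and Sundays of each week.
The following Thursday is Sep 8 2022.
Next Sunday: Sep 11 2022.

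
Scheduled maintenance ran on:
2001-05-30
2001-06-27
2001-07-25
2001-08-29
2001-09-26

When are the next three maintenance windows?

2001-10-31, 2001-11-28, 2001-12-26

These are Wednesdays with 28, 28, 35, 28-day gaps.
Each is the final Wednesday of its month — 2001-05-30 is past the 28th, so '4th Wednesday' doesn't fit.
Last Wednesday of October 2001: 2001-10-31.
Last Wednesday of November 2001: 2001-11-28.
December 2001 ends with Wednesday 2001-12-26.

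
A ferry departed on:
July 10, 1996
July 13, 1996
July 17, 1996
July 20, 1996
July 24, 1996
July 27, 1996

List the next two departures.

Gaps: 3, 4, 3, 4, 3 days — not constant, but cyclic with period 2.
The events fall on every Wednesday and Saturday.
Next Wednesday: July 31, 1996.
The following Saturday is August 3, 1996.

July 31, 1996; August 3, 1996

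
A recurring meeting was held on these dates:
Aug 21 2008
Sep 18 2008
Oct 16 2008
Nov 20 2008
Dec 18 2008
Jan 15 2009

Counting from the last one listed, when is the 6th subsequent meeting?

Gaps: 28, 28, 35, 28, 28 days — a mix of 28 and 35. Every date is a Thursday.
Each is the 3rd Thursday of its month.
3rd Thursday of February 2009: Feb 19 2009.
3rd Thursday of March 2009: Mar 19 2009.
April 2009 — 3rd Thursday is Apr 16 2009.
May 2009 — 3rd Thursday is May 21 2009.
June 2009 — 3rd Thursday is Jun 18 2009.
3rd Thursday of July 2009: Jul 16 2009.

Jul 16 2009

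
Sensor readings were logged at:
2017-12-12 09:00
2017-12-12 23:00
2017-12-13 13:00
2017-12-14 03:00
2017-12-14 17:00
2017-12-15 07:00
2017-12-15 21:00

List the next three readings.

2017-12-16 11:00, 2017-12-17 01:00, 2017-12-17 15:00

The interval is a steady 14 hours (14, 14, 14, 14, 14, 14).
2017-12-15 21:00 + 14 h = 2017-12-16 11:00.
2017-12-16 11:00 + 14 h = 2017-12-17 01:00.
2017-12-17 01:00 + 14 h = 2017-12-17 15:00.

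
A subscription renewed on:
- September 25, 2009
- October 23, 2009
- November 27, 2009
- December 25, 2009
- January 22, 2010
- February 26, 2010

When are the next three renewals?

March 26, 2010; April 23, 2010; May 28, 2010

All dates are Fridays, 28, 35, 28, 28, 35 days apart.
Specifically, the 4th Friday of each month.
4th Friday of March 2010: March 26, 2010.
4th Friday of April 2010: April 23, 2010.
May 2010 — 4th Friday is May 28, 2010.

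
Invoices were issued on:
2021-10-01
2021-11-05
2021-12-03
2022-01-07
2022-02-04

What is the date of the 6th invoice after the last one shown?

All dates are Fridays, 35, 28, 35, 28 days apart.
Specifically, the 1st Friday of each month.
March 2022 — 1st Friday is 2022-03-04.
1st Friday of April 2022: 2022-04-01.
May 2022 — 1st Friday is 2022-05-06.
1st Friday of June 2022: 2022-06-03.
1st Friday of July 2022: 2022-07-01.
1st Friday of August 2022: 2022-08-05.

2022-08-05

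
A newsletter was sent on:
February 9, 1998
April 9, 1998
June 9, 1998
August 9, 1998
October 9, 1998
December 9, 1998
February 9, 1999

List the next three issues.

April 9, 1999; June 9, 1999; August 9, 1999

Each date is the 9th; the gaps (59, 61, 61, 61, 61, 62) track the month lengths.
The rule is the 9th of every 2 months.
April 1999: April 9, 1999.
June 1999: June 9, 1999.
August 1999: August 9, 1999.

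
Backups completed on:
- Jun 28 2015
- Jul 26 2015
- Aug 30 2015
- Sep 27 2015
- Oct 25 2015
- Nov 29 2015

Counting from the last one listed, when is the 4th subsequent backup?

These are Sundays with 28, 35, 28, 28, 35-day gaps.
Each is the final Sunday of its month — Aug 30 2015 is past the 28th, so '4th Sunday' doesn't fit.
Last Sunday of December 2015: Dec 27 2015.
Last Sunday of January 2016: Jan 31 2016.
Last Sunday of February 2016: Feb 28 2016.
Last Sunday of March 2016: Mar 27 2016.

Mar 27 2016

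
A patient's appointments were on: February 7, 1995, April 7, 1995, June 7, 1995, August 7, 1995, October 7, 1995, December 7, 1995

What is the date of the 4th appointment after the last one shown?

August 7, 1996

Gaps: 59, 61, 61, 61, 61 days — not constant. Every event is on the 7th of the month.
Pattern: the 7th of every 2 months.
Next: February 1996 → February 7, 1996.
April 1996: April 7, 1996.
Next: June 1996 → June 7, 1996.
August 1996: August 7, 1996.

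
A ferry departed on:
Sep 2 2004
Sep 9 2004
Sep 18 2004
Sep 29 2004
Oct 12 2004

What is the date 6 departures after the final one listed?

Intervals are 7, 9, 11, 13 days — an arithmetic progression with common difference 2.
Next gap: 15 days. Oct 12 2004 + 15 days = Oct 27 2004.
Next gap: 17 days. Oct 27 2004 + 17 days = Nov 13 2004.
Next gap: 19 days. Nov 13 2004 + 19 days = Dec 2 2004.
Next gap: 21 days. Dec 2 2004 + 21 days = Dec 23 2004.
Next gap: 23 days. Dec 23 2004 + 23 days = Jan 15 2005.
Next gap: 25 days. Jan 15 2005 + 25 days = Feb 9 2005.

Feb 9 2005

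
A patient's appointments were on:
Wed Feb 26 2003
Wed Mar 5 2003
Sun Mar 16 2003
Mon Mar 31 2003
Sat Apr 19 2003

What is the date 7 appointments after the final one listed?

Intervals are 7, 11, 15, 19 days — an arithmetic progression with common difference 4.
Next gap: 23 days. Sat Apr 19 2003 + 23 days = Mon May 12 2003.
Next gap: 27 days. Mon May 12 2003 + 27 days = Sun Jun 8 2003.
Next gap: 31 days. Sun Jun 8 2003 + 31 days = Wed Jul 9 2003.
Next gap: 35 days. Wed Jul 9 2003 + 35 days = Wed Aug 13 2003.
Next gap: 39 days. Wed Aug 13 2003 + 39 days = Sun Sep 21 2003.
Next gap: 43 days. Sun Sep 21 2003 + 43 days = Mon Nov 3 2003.
Next gap: 47 days. Mon Nov 3 2003 + 47 days = Sat Dec 20 2003.

Sat Dec 20 2003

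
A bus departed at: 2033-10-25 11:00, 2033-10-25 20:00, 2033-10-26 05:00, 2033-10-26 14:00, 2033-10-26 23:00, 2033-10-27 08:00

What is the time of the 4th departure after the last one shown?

2033-10-28 20:00

Gaps: 9, 9, 9, 9, 9 hours — each event is 9 hours after the previous one.
2033-10-27 08:00 + 9 h = 2033-10-27 17:00.
2033-10-27 17:00 + 9 h = 2033-10-28 02:00.
2033-10-28 02:00 + 9 h = 2033-10-28 11:00.
2033-10-28 11:00 + 9 h = 2033-10-28 20:00.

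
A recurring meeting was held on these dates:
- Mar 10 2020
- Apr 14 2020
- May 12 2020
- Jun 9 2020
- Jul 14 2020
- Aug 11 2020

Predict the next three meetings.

Sep 8 2020, Oct 13 2020, Nov 10 2020

These are Tuesdays at 28- or 35-day spacing (35, 28, 28, 35, 28).
The pattern: 2nd Tuesday of the month.
2nd Tuesday of September 2020: Sep 8 2020.
2nd Tuesday of October 2020: Oct 13 2020.
2nd Tuesday of November 2020: Nov 10 2020.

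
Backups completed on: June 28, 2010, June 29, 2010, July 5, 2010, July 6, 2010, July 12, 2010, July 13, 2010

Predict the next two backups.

July 19, 2010; July 20, 2010

Gaps: 1, 6, 1, 6, 1 days — not constant, but cyclic with period 2.
The events fall on every Monday and Tuesday.
The following Monday is July 19, 2010.
Next Tuesday: July 20, 2010.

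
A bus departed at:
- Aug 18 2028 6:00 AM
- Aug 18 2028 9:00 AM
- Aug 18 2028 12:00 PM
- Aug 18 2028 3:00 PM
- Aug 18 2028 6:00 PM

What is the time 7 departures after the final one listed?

The interval is a steady 3 hours (3, 3, 3, 3).
Aug 18 2028 6:00 PM + 3 h = Aug 18 2028 9:00 PM.
Aug 18 2028 9:00 PM + 3 h = Aug 19 2028 12:00 AM.
Aug 19 2028 12:00 AM + 3 h = Aug 19 2028 3:00 AM.
Aug 19 2028 3:00 AM + 3 h = Aug 19 2028 6:00 AM.
Aug 19 2028 6:00 AM + 3 h = Aug 19 2028 9:00 AM.
Aug 19 2028 9:00 AM + 3 h = Aug 19 2028 12:00 PM.
Aug 19 2028 12:00 PM + 3 h = Aug 19 2028 3:00 PM.

Aug 19 2028 3:00 PM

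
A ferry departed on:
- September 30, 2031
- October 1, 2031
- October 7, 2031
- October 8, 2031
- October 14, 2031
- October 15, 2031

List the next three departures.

Every event lands on a Tuesday or Wednesday (gaps cycle 1, 6, 1, 6, 1).
So the schedule is: every Tuesday and Wednesday.
Next Tuesday: October 21, 2031.
The following Wednesday is October 22, 2031.
Next Tuesday: October 28, 2031.

October 21, 2031; October 22, 2031; October 28, 2031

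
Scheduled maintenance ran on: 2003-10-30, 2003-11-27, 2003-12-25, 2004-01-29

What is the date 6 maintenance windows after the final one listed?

2004-07-29

Every date is a Thursday; gaps 28, 28, 35 days.
Each is the last Thursday of its month (at least one falls on the 29th or later, ruling out '4th Thursday').
Last Thursday of February 2004: 2004-02-26.
March 2004 ends with Thursday 2004-03-25.
Last Thursday of April 2004: 2004-04-29.
May 2004 ends with Thursday 2004-05-27.
June 2004 ends with Thursday 2004-06-24.
July 2004 ends with Thursday 2004-07-29.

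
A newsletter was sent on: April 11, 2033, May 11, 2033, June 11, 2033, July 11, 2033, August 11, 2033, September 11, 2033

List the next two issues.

October 11, 2033; November 11, 2033

Gaps: 30, 31, 30, 31, 31 days — not constant. Every event is on the 11th of the month.
Pattern: the 11th of each month.
October 2033: October 11, 2033.
November 2033: November 11, 2033.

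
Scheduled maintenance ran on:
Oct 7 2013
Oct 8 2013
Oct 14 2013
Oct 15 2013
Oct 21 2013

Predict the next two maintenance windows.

Oct 22 2013, Oct 28 2013

Gaps: 1, 6, 1, 6 days — not constant, but cyclic with period 2.
The events fall on every Monday and Tuesday.
Next Tuesday: Oct 22 2013.
Next Monday: Oct 28 2013.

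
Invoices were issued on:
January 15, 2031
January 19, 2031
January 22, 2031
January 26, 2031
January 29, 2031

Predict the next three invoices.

February 2, 2031; February 5, 2031; February 9, 2031

Every event lands on a Wednesday or Sunday (gaps cycle 4, 3, 4, 3).
So the schedule is: every Wednesday and Sunday.
Next Sunday: February 2, 2031.
The following Wednesday is February 5, 2031.
Next Sunday: February 9, 2031.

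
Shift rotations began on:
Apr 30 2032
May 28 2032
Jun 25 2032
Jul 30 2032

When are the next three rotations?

Aug 27 2032, Sep 24 2032, Oct 29 2032

These are Fridays with 28, 28, 35-day gaps.
Each is the final Friday of its month — Apr 30 2032 is past the 28th, so '4th Friday' doesn't fit.
Last Friday of August 2032: Aug 27 2032.
Last Friday of September 2032: Sep 24 2032.
Last Friday of October 2032: Oct 29 2032.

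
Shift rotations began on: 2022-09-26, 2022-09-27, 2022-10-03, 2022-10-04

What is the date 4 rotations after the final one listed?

Every event lands on a Monday or Tuesday (gaps cycle 1, 6, 1).
So the schedule is: every Monday and Tuesday.
The following Monday is 2022-10-10.
Next Tuesday: 2022-10-11.
Next Monday: 2022-10-17.
Next Tuesday: 2022-10-18.

2022-10-18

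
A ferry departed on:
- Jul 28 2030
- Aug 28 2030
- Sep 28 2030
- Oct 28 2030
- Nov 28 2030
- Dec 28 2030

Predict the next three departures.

The day-of-month is always 28 (31, 31, 30, 31, 30 days between events).
So this recurs on the 28th of each month.
January 2031: Jan 28 2031.
Next: February 2031 → Feb 28 2031.
March 2031: Mar 28 2031.

Jan 28 2031, Feb 28 2031, Mar 28 2031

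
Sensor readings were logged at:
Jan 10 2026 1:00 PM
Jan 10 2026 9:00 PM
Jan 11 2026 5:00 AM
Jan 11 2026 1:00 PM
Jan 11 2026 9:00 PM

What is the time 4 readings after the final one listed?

Jan 13 2026 5:00 AM

The interval is a steady 8 hours (8, 8, 8, 8).
Jan 11 2026 9:00 PM + 8 h = Jan 12 2026 5:00 AM.
Jan 12 2026 5:00 AM + 8 h = Jan 12 2026 1:00 PM.
Jan 12 2026 1:00 PM + 8 h = Jan 12 2026 9:00 PM.
Jan 12 2026 9:00 PM + 8 h = Jan 13 2026 5:00 AM.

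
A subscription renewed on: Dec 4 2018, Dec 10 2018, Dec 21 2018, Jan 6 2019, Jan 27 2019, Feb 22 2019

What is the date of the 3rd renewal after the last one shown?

Jun 10 2019

The spacing grows by 5 each time: 6, 11, 16, 21, 26 days.
Next gap: 31 days. Feb 22 2019 + 31 days = Mar 25 2019.
Next gap: 36 days. Mar 25 2019 + 36 days = Apr 30 2019.
Next gap: 41 days. Apr 30 2019 + 41 days = Jun 10 2019.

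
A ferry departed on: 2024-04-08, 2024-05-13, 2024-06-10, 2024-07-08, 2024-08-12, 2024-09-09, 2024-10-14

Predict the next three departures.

2024-11-11, 2024-12-09, 2025-01-13

These are Mondays at 28- or 35-day spacing (35, 28, 28, 35, 28, 35).
The pattern: 2nd Monday of the month.
2nd Monday of November 2024: 2024-11-11.
2nd Monday of December 2024: 2024-12-09.
January 2025 — 2nd Monday is 2025-01-13.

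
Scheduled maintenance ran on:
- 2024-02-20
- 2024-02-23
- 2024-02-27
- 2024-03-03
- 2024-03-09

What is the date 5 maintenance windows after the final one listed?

2024-04-23

Gaps: 3, 4, 5, 6 days — each gap is 1 larger than the previous one.
Next gap: 7 days. 2024-03-09 + 7 days = 2024-03-16.
Next gap: 8 days. 2024-03-16 + 8 days = 2024-03-24.
Next gap: 9 days. 2024-03-24 + 9 days = 2024-04-02.
Next gap: 10 days. 2024-04-02 + 10 days = 2024-04-12.
Next gap: 11 days. 2024-04-12 + 11 days = 2024-04-23.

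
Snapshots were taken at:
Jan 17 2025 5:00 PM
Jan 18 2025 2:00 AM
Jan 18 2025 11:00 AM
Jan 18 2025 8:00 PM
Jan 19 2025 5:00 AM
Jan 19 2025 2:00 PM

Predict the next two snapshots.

Jan 19 2025 11:00 PM, Jan 20 2025 8:00 AM

The interval is a steady 9 hours (9, 9, 9, 9, 9).
Jan 19 2025 2:00 PM + 9 h = Jan 19 2025 11:00 PM.
Jan 19 2025 11:00 PM + 9 h = Jan 20 2025 8:00 AM.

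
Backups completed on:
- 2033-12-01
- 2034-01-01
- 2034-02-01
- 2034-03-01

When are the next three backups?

The day-of-month is always 1 (31, 31, 28 days between events).
So this recurs on the 1st of each month.
April 2034: 2034-04-01.
May 2034: 2034-05-01.
Next: June 2034 → 2034-06-01.

2034-04-01, 2034-05-01, 2034-06-01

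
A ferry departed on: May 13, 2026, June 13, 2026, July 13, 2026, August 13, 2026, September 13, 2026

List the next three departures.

October 13, 2026; November 13, 2026; December 13, 2026

Each date is the 13th; the gaps (31, 30, 31, 31) track the month lengths.
The rule is the 13th of each month.
Next: October 2026 → October 13, 2026.
Next: November 2026 → November 13, 2026.
December 2026: December 13, 2026.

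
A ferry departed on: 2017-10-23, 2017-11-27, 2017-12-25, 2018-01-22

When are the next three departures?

2018-02-26, 2018-03-26, 2018-04-23

Gaps: 35, 28, 28 days — a mix of 28 and 35. Every date is a Monday.
Each is the 4th Monday of its month.
4th Monday of February 2018: 2018-02-26.
March 2018 — 4th Monday is 2018-03-26.
4th Monday of April 2018: 2018-04-23.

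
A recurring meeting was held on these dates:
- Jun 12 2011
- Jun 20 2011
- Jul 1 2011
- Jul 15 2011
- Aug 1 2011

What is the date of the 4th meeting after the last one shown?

Gaps: 8, 11, 14, 17 days — each gap is 3 larger than the previous one.
Next gap: 20 days. Aug 1 2011 + 20 days = Aug 21 2011.
Next gap: 23 days. Aug 21 2011 + 23 days = Sep 13 2011.
Next gap: 26 days. Sep 13 2011 + 26 days = Oct 9 2011.
Next gap: 29 days. Oct 9 2011 + 29 days = Nov 7 2011.

Nov 7 2011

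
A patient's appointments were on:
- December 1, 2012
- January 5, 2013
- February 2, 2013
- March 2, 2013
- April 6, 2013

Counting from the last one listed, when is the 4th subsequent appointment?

All dates are Saturdays, 35, 28, 28, 35 days apart.
Specifically, the 1st Saturday of each month.
1st Saturday of May 2013: May 4, 2013.
1st Saturday of June 2013: June 1, 2013.
1st Saturday of July 2013: July 6, 2013.
August 2013 — 1st Saturday is August 3, 2013.

August 3, 2013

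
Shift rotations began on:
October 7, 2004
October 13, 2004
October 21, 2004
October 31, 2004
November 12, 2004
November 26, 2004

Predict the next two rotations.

Gaps: 6, 8, 10, 12, 14 days — each gap is 2 larger than the previous one.
Next gap: 16 days. November 26, 2004 + 16 days = December 12, 2004.
Next gap: 18 days. December 12, 2004 + 18 days = December 30, 2004.

December 12, 2004; December 30, 2004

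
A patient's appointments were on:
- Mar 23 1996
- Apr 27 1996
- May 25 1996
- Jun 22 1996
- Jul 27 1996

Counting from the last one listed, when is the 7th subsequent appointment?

These are Saturdays at 28- or 35-day spacing (35, 28, 28, 35).
The pattern: 4th Saturday of the month.
4th Saturday of August 1996: Aug 24 1996.
4th Saturday of September 1996: Sep 28 1996.
4th Saturday of October 1996: Oct 26 1996.
4th Saturday of November 1996: Nov 23 1996.
4th Saturday of December 1996: Dec 28 1996.
4th Saturday of January 1997: Jan 25 1997.
4th Saturday of February 1997: Feb 22 1997.

Feb 22 1997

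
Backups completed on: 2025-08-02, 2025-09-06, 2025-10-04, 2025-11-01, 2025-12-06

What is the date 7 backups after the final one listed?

2026-07-04

Gaps: 35, 28, 28, 35 days — a mix of 28 and 35. Every date is a Saturday.
Each is the 1st Saturday of its month.
January 2026 — 1st Saturday is 2026-01-03.
February 2026 — 1st Saturday is 2026-02-07.
March 2026 — 1st Saturday is 2026-03-07.
1st Saturday of April 2026: 2026-04-04.
1st Saturday of May 2026: 2026-05-02.
June 2026 — 1st Saturday is 2026-06-06.
July 2026 — 1st Saturday is 2026-07-04.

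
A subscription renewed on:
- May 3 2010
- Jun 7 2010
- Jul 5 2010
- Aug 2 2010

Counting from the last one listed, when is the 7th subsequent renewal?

Mar 7 2011

All dates are Mondays, 35, 28, 28 days apart.
Specifically, the 1st Monday of each month.
September 2010 — 1st Monday is Sep 6 2010.
1st Monday of October 2010: Oct 4 2010.
1st Monday of November 2010: Nov 1 2010.
December 2010 — 1st Monday is Dec 6 2010.
1st Monday of January 2011: Jan 3 2011.
February 2011 — 1st Monday is Feb 7 2011.
March 2011 — 1st Monday is Mar 7 2011.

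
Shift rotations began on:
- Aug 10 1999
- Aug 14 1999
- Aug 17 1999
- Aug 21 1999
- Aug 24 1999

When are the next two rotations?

Gaps: 4, 3, 4, 3 days — not constant, but cyclic with period 2.
The events fall on every Tuesday and Saturday.
Next Saturday: Aug 28 1999.
Next Tuesday: Aug 31 1999.

Aug 28 1999, Aug 31 1999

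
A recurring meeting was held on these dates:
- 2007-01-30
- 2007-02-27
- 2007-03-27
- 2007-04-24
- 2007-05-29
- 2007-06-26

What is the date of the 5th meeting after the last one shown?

2007-11-27

All Tuesdays; the gaps (28, 28, 28, 35, 28) vary with month length.
This is the last Tuesday of each month.
Last Tuesday of July 2007: 2007-07-31.
August 2007 ends with Tuesday 2007-08-28.
September 2007 ends with Tuesday 2007-09-25.
October 2007 ends with Tuesday 2007-10-30.
Last Tuesday of November 2007: 2007-11-27.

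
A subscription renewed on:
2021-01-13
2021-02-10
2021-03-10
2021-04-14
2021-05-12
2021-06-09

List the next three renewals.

2021-07-14, 2021-08-11, 2021-09-08

Gaps: 28, 28, 35, 28, 28 days — a mix of 28 and 35. Every date is a Wednesday.
Each is the 2nd Wednesday of its month.
2nd Wednesday of July 2021: 2021-07-14.
August 2021 — 2nd Wednesday is 2021-08-11.
2nd Wednesday of September 2021: 2021-09-08.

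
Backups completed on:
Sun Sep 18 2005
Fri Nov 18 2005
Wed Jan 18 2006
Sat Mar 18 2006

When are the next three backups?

Thu May 18 2006, Tue Jul 18 2006, Mon Sep 18 2006

The day-of-month is always 18 (61, 61, 59 days between events).
So this recurs on the 18th of every 2 months.
May 2006: Thu May 18 2006.
July 2006: Tue Jul 18 2006.
Next: September 2006 → Mon Sep 18 2006.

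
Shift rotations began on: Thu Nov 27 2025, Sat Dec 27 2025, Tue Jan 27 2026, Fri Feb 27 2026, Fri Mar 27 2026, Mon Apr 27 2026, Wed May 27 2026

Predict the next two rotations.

Each date is the 27th; the gaps (30, 31, 31, 28, 31, 30) track the month lengths.
The rule is the 27th of each month.
June 2026: Sat Jun 27 2026.
July 2026: Mon Jul 27 2026.

Sat Jun 27 2026, Mon Jul 27 2026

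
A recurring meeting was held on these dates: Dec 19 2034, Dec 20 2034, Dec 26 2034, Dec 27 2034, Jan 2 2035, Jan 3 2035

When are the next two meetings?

Jan 9 2035, Jan 10 2035

Gaps: 1, 6, 1, 6, 1 days — not constant, but cyclic with period 2.
The events fall on every Tuesday and Wednesday.
Next Tuesday: Jan 9 2035.
Next Wednesday: Jan 10 2035.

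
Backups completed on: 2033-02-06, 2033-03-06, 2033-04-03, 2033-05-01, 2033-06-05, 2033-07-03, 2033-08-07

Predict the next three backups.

2033-09-04, 2033-10-02, 2033-11-06

These are Sundays at 28- or 35-day spacing (28, 28, 28, 35, 28, 35).
The pattern: 1st Sunday of the month.
1st Sunday of September 2033: 2033-09-04.
1st Sunday of October 2033: 2033-10-02.
November 2033 — 1st Sunday is 2033-11-06.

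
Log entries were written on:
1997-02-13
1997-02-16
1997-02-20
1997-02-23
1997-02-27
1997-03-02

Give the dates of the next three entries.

1997-03-06, 1997-03-09, 1997-03-13

The gap pattern 3, 4, 3, 4, 3 repeats every 2 events.
These are the Thursdays and Sundays of each week.
The following Thursday is 1997-03-06.
The following Sunday is 1997-03-09.
Next Thursday: 1997-03-13.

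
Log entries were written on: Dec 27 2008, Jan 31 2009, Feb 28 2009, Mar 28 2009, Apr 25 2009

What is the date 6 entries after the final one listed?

Oct 31 2009

These are Saturdays with 35, 28, 28, 28-day gaps.
Each is the final Saturday of its month — Jan 31 2009 is past the 28th, so '4th Saturday' doesn't fit.
May 2009 ends with Saturday May 30 2009.
June 2009 ends with Saturday Jun 27 2009.
Last Saturday of July 2009: Jul 25 2009.
Last Saturday of August 2009: Aug 29 2009.
September 2009 ends with Saturday Sep 26 2009.
Last Saturday of October 2009: Oct 31 2009.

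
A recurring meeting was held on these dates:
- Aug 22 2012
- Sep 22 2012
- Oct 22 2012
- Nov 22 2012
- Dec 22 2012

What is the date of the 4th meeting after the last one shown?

Apr 22 2013

Gaps: 31, 30, 31, 30 days — not constant. Every event is on the 22nd of the month.
Pattern: the 22nd of each month.
January 2013: Jan 22 2013.
February 2013: Feb 22 2013.
March 2013: Mar 22 2013.
April 2013: Apr 22 2013.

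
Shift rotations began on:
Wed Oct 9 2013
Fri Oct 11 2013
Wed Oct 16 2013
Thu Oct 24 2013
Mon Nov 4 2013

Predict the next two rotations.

Mon Nov 18 2013, Thu Dec 5 2013

The spacing grows by 3 each time: 2, 5, 8, 11 days.
Next gap: 14 days. Mon Nov 4 2013 + 14 days = Mon Nov 18 2013.
Next gap: 17 days. Mon Nov 18 2013 + 17 days = Thu Dec 5 2013.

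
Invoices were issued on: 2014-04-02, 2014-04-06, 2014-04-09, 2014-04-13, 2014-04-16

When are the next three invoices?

Gaps: 4, 3, 4, 3 days — not constant, but cyclic with period 2.
The events fall on every Wednesday and Sunday.
The following Sunday is 2014-04-20.
Next Wednesday: 2014-04-23.
Next Sunday: 2014-04-27.

2014-04-20, 2014-04-23, 2014-04-27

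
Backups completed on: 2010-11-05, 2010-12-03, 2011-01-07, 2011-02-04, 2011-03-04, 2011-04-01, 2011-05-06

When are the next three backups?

2011-06-03, 2011-07-01, 2011-08-05

Gaps: 28, 35, 28, 28, 28, 35 days — a mix of 28 and 35. Every date is a Friday.
Each is the 1st Friday of its month.
June 2011 — 1st Friday is 2011-06-03.
1st Friday of July 2011: 2011-07-01.
1st Friday of August 2011: 2011-08-05.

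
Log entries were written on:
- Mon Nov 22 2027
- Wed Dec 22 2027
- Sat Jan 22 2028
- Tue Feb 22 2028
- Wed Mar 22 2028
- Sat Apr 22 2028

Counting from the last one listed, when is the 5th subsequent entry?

Fri Sep 22 2028

The day-of-month is always 22 (30, 31, 31, 29, 31 days between events).
So this recurs on the 22nd of each month.
May 2028: Mon May 22 2028.
June 2028: Thu Jun 22 2028.
Next: July 2028 → Sat Jul 22 2028.
August 2028: Tue Aug 22 2028.
Next: September 2028 → Fri Sep 22 2028.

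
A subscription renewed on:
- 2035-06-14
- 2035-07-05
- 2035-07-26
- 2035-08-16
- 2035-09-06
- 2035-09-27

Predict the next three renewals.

2035-10-18, 2035-11-08, 2035-11-29

Every event comes 21 days after the last (21, 21, 21, 21, 21).
2035-09-27 + 21 days = 2035-10-18.
2035-10-18 + 21 days = 2035-11-08.
2035-11-08 + 21 days = 2035-11-29.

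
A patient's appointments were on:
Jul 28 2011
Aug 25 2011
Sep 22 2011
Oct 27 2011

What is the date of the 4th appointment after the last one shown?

Feb 23 2012

Gaps: 28, 28, 35 days — a mix of 28 and 35. Every date is a Thursday.
Each is the 4th Thursday of its month.
November 2011 — 4th Thursday is Nov 24 2011.
4th Thursday of December 2011: Dec 22 2011.
4th Thursday of January 2012: Jan 26 2012.
4th Thursday of February 2012: Feb 23 2012.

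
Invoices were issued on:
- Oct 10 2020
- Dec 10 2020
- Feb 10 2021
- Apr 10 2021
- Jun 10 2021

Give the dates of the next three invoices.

Gaps: 61, 62, 59, 61 days — not constant. Every event is on the 10th of the month.
Pattern: the 10th of every 2 months.
August 2021: Aug 10 2021.
Next: October 2021 → Oct 10 2021.
December 2021: Dec 10 2021.

Aug 10 2021, Oct 10 2021, Dec 10 2021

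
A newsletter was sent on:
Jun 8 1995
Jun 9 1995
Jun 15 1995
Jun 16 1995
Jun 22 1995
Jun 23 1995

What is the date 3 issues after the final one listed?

Gaps: 1, 6, 1, 6, 1 days — not constant, but cyclic with period 2.
The events fall on every Thursday and Friday.
The following Thursday is Jun 29 1995.
Next Friday: Jun 30 1995.
The following Thursday is Jul 6 1995.

Jul 6 1995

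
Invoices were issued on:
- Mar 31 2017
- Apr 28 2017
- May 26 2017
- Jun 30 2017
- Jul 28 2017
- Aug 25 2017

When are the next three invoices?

Every date is a Friday; gaps 28, 28, 35, 28, 28 days.
Each is the last Friday of its month (at least one falls on the 29th or later, ruling out '4th Friday').
September 2017 ends with Friday Sep 29 2017.
Last Friday of October 2017: Oct 27 2017.
November 2017 ends with Friday Nov 24 2017.

Sep 29 2017, Oct 27 2017, Nov 24 2017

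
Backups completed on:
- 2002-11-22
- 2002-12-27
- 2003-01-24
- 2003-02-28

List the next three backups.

Gaps: 35, 28, 35 days — a mix of 28 and 35. Every date is a Friday.
Each is the 4th Friday of its month.
4th Friday of March 2003: 2003-03-28.
4th Friday of April 2003: 2003-04-25.
4th Friday of May 2003: 2003-05-23.

2003-03-28, 2003-04-25, 2003-05-23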